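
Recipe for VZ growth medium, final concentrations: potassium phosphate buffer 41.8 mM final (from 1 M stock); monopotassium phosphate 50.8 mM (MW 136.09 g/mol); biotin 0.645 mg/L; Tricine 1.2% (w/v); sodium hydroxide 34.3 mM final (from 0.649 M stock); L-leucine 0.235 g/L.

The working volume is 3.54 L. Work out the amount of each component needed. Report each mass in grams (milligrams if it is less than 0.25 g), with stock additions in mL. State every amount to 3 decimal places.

potassium phosphate buffer 147.972 mL; monopotassium phosphate 24.473 g; biotin 2.283 mg; Tricine 42.480 g; sodium hydroxide 187.091 mL; L-leucine 0.832 g

Working volume: 3.54 L.
potassium phosphate buffer: C1V1 = C2V2 → 41.8 mM × 3540 mL ÷ 1000 mM = 147.972 mL
monopotassium phosphate: 50.8 mmol/L × 136.09 g/mol × 3.54 L ÷ 1000 = 24.473 g
biotin: 0.645 mg/L × 3.54 L = 2.283 mg
Tricine: 1.2 g per 100 mL × 3540 mL ÷ 100 = 42.480 g
sodium hydroxide: C1V1 = C2V2 → 34.3 mM × 3540 mL ÷ 649 mM = 187.091 mL
L-leucine: 0.235 g/L × 3.54 L = 0.832 g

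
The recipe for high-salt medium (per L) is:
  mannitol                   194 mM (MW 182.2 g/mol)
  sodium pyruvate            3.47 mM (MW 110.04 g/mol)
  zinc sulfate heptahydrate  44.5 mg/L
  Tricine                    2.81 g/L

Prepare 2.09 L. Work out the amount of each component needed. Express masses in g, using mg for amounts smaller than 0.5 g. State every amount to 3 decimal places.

Working volume: 2.09 L.
mannitol: 194 mmol/L × 182.2 g/mol × 2.09 L ÷ 1000 = 73.875 g
sodium pyruvate: 3.47 mmol/L × 110.04 g/mol × 2.09 L ÷ 1000 = 0.798 g
zinc sulfate heptahydrate: 44.5 mg/L × 2.09 L = 93.005 mg
Tricine: 2.81 g/L × 2.09 L = 5.873 g

mannitol 73.875 g; sodium pyruvate 0.798 g; zinc sulfate heptahydrate 93.005 mg; Tricine 5.873 g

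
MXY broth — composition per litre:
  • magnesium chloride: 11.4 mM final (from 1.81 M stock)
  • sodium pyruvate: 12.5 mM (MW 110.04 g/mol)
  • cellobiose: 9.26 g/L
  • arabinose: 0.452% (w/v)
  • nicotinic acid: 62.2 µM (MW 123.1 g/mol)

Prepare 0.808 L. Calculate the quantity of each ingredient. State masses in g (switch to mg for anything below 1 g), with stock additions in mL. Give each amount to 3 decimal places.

magnesium chloride 5.089 mL; sodium pyruvate 1.111 g; cellobiose 7.482 g; arabinose 3.652 g; nicotinic acid 6.187 mg

Working volume: 0.808 L.
magnesium chloride: dilute stock: 11.4 mM × 808 mL ÷ 1810 mM = 5.089 mL
sodium pyruvate: 12.5 mmol/L × 110.04 g/mol × 0.808 L ÷ 1000 = 1.111 g
cellobiose: 9.26 g/L × 0.808 L = 7.482 g
arabinose: 0.452 g per 100 mL × 808 mL ÷ 100 = 3.652 g
nicotinic acid: 62.2 µmol/L × 123.1 g/mol × 0.808 L ÷ 1000 = 6.187 mg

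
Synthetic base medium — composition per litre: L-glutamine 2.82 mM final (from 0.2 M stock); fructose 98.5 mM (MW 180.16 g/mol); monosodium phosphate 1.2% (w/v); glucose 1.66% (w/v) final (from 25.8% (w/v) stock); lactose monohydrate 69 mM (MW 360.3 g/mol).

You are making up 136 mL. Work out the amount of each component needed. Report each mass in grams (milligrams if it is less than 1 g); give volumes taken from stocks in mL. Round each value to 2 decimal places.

L-glutamine 1.92 mL; fructose 2.41 g; monosodium phosphate 1.63 g; glucose 8.75 mL; lactose monohydrate 3.38 g

Working volume: 136 mL = 0.136 L.
L-glutamine: dilute stock: 2.82 mM × 136 mL ÷ 200 mM = 1.92 mL
fructose: 98.5 mmol/L × 180.16 g/mol × 0.136 L ÷ 1000 = 2.41 g
monosodium phosphate: 1.2 g per 100 mL × 136 mL ÷ 100 = 1.63 g
glucose: V = C2·V2/C1 = 1.66% ÷ 25.8% × 136 mL = 8.75 mL
lactose monohydrate: 69 mmol/L × 360.3 g/mol × 0.136 L ÷ 1000 = 3.38 g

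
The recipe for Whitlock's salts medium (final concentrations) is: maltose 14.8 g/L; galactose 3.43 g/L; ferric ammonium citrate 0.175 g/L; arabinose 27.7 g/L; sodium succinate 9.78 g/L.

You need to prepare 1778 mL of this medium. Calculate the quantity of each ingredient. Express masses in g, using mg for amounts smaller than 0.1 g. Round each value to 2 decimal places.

Target volume = 1778 mL = 1.778 L.
maltose: 14.8 g/L × 1.778 L = 26.31 g
galactose: 3.43 g/L × 1.778 L = 6.10 g
ferric ammonium citrate: 0.175 g/L × 1.778 L = 0.31 g
arabinose: 27.7 g/L × 1.778 L = 49.25 g
sodium succinate: 9.78 g/L × 1.778 L = 17.39 g

maltose 26.31 g; galactose 6.10 g; ferric ammonium citrate 0.31 g; arabinose 49.25 g; sodium succinate 17.39 g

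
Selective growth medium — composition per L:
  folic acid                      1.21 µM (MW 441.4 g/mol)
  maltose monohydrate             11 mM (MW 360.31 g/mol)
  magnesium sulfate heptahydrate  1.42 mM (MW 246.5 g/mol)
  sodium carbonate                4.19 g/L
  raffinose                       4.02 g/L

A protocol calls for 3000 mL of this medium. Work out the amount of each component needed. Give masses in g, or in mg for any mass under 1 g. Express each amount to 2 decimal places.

folic acid 1.60 mg; maltose monohydrate 11.89 g; magnesium sulfate heptahydrate 1.05 g; sodium carbonate 12.57 g; raffinose 12.06 g

Working volume: 3000 mL = 3 L.
folic acid: 1.21 µmol/L × 441.4 g/mol × 3 L ÷ 1000 = 1.60 mg
maltose monohydrate: 11 mmol/L × 360.31 g/mol × 3 L ÷ 1000 = 11.89 g
magnesium sulfate heptahydrate: 1.42 mmol/L × 246.5 g/mol × 3 L ÷ 1000 = 1.05 g
sodium carbonate: 4.19 g/L × 3 L = 12.57 g
raffinose: 4.02 g/L × 3 L = 12.06 g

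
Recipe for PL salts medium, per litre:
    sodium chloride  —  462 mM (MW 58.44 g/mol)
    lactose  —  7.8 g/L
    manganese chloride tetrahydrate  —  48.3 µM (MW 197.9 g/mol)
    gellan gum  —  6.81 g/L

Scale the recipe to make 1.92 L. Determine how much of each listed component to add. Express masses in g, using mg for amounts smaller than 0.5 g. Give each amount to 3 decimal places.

Scale factor relative to 1 L: 1.92.
sodium chloride: 462 mmol/L × 58.44 g/mol × 1.92 L ÷ 1000 = 51.839 g
lactose: 7.8 g/L × 1.92 L = 14.976 g
manganese chloride tetrahydrate: 48.3 µmol/L × 197.9 g/mol × 1.92 L ÷ 1000 = 18.352 mg
gellan gum: 6.81 g/L × 1.92 L = 13.075 g

sodium chloride 51.839 g; lactose 14.976 g; manganese chloride tetrahydrate 18.352 mg; gellan gum 13.075 g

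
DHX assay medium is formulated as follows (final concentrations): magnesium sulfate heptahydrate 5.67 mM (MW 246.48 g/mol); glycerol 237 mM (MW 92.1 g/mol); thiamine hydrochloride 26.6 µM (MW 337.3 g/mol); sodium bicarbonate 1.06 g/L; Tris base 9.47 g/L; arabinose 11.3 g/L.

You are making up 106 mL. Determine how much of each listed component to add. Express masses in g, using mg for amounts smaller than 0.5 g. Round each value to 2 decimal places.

Working volume: 106 mL = 0.106 L.
magnesium sulfate heptahydrate: 5.67 mmol/L × 246.48 mg/mmol × 0.106 L = 148.14 mg
glycerol: 237 mmol/L × 92.1 g/mol × 0.106 L ÷ 1000 = 2.31 g
thiamine hydrochloride: 26.6 µmol/L × 337.3 g/mol × 0.106 L ÷ 1000 = 0.95 mg
sodium bicarbonate: 1.06 g/L × 0.106 L = 0.11236 g = 112.36 mg
Tris base: 9.47 g/L × 0.106 L = 1.00 g
arabinose: 11.3 g/L × 0.106 L = 1.20 g

magnesium sulfate heptahydrate 148.14 mg; glycerol 2.31 g; thiamine hydrochloride 0.95 mg; sodium bicarbonate 112.36 mg; Tris base 1.00 g; arabinose 1.20 g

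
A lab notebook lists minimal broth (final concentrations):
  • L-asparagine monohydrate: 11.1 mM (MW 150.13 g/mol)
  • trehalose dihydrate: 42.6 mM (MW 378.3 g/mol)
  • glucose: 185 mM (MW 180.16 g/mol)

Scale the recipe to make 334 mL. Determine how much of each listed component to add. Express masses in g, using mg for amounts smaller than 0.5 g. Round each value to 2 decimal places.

L-asparagine monohydrate 0.56 g; trehalose dihydrate 5.38 g; glucose 11.13 g

Target volume = 334 mL = 0.334 L.
L-asparagine monohydrate: 11.1 mmol/L × 150.13 g/mol × 0.334 L ÷ 1000 = 0.56 g
trehalose dihydrate: 42.6 mmol/L × 378.3 g/mol × 0.334 L ÷ 1000 = 5.38 g
glucose: 185 mmol/L × 180.16 g/mol × 0.334 L ÷ 1000 = 11.13 g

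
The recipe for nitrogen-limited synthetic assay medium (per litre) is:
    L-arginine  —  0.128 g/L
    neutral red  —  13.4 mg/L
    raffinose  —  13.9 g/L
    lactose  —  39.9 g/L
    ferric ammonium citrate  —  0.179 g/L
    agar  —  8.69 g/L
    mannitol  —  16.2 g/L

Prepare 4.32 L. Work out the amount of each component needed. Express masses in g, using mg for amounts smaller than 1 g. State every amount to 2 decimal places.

Scale factor relative to 1 L: 4.32.
L-arginine: 0.128 g/L × 4.32 L = 0.55296 g = 552.96 mg
neutral red: 13.4 mg/L × 4.32 L = 57.89 mg
raffinose: 13.9 g/L × 4.32 L = 60.05 g
lactose: 39.9 g/L × 4.32 L = 172.37 g
ferric ammonium citrate: 0.179 g/L × 4.32 L = 0.77328 g = 773.28 mg
agar: 8.69 g/L × 4.32 L = 37.54 g
mannitol: 16.2 g/L × 4.32 L = 69.98 g

L-arginine 552.96 mg; neutral red 57.89 mg; raffinose 60.05 g; lactose 172.37 g; ferric ammonium citrate 773.28 mg; agar 37.54 g; mannitol 69.98 g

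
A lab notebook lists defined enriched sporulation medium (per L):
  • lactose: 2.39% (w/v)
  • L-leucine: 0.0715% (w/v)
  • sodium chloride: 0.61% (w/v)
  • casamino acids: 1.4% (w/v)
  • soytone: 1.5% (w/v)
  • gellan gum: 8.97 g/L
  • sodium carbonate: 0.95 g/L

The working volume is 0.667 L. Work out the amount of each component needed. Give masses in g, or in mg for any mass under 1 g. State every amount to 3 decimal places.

Scale factor relative to 1 L: 0.667.
lactose: 2.39 g per 100 mL × 667 mL ÷ 100 = 15.941 g
L-leucine: 0.0715 g per 100 mL × 667 mL ÷ 100 = 0.476905 g = 476.905 mg
sodium chloride: 0.61% w/v = 6.1 g/L → 6.1 × 0.667 L = 4.069 g
casamino acids: 1.4% w/v = 14 g/L → 14 × 0.667 L = 9.338 g
soytone: 1.5% w/v = 15 g/L → 15 × 0.667 L = 10.005 g
gellan gum: 8.97 g/L × 0.667 L = 5.983 g
sodium carbonate: 0.95 g/L × 0.667 L = 0.63365 g = 633.650 mg

lactose 15.941 g; L-leucine 476.905 mg; sodium chloride 4.069 g; casamino acids 9.338 g; soytone 10.005 g; gellan gum 5.983 g; sodium carbonate 633.650 mg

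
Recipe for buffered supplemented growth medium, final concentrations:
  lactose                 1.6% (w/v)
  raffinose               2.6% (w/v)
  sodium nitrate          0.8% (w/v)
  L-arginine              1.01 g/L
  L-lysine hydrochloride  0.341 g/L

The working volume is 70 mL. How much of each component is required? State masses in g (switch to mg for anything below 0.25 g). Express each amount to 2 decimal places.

Working volume: 70 mL = 0.07 L.
lactose: 1.6% w/v = 16 g/L → 16 × 0.07 L = 1.12 g
raffinose: 2.6% w/v = 26 g/L → 26 × 0.07 L = 1.82 g
sodium nitrate: 0.8 g per 100 mL × 70 mL ÷ 100 = 0.56 g
L-arginine: 1.01 g/L × 0.07 L = 0.0707 g = 70.70 mg
L-lysine hydrochloride: 0.341 g/L × 0.07 L = 0.02387 g = 23.87 mg

lactose 1.12 g; raffinose 1.82 g; sodium nitrate 0.56 g; L-arginine 70.70 mg; L-lysine hydrochloride 23.87 mg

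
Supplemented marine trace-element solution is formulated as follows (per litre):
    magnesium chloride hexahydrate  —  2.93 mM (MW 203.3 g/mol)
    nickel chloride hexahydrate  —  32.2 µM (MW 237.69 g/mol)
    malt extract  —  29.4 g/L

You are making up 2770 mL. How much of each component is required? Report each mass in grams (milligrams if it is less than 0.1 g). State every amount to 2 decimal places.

magnesium chloride hexahydrate 1.65 g; nickel chloride hexahydrate 21.20 mg; malt extract 81.44 g

Working volume: 2770 mL = 2.77 L.
magnesium chloride hexahydrate: 2.93 mmol/L × 203.3 g/mol × 2.77 L ÷ 1000 = 1.65 g
nickel chloride hexahydrate: 32.2 µmol/L × 237.69 g/mol × 2.77 L ÷ 1000 = 21.20 mg
malt extract: 29.4 g/L × 2.77 L = 81.44 g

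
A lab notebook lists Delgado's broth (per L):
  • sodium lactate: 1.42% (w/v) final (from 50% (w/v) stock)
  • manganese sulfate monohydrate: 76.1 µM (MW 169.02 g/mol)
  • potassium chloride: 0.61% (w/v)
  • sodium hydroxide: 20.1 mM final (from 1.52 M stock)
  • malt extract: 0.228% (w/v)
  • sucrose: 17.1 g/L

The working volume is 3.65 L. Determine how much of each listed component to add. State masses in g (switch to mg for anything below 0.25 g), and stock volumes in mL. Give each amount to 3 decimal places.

sodium lactate 103.660 mL; manganese sulfate monohydrate 46.948 mg; potassium chloride 22.265 g; sodium hydroxide 48.266 mL; malt extract 8.322 g; sucrose 62.415 g

Working volume: 3.65 L.
sodium lactate: C1V1 = C2V2 → 1.42% ÷ 50% × 3650 mL = 103.660 mL
manganese sulfate monohydrate: 76.1 µmol/L × 169.02 g/mol × 3.65 L ÷ 1000 = 46.948 mg
potassium chloride: 0.61 g per 100 mL × 3650 mL ÷ 100 = 22.265 g
sodium hydroxide: dilute stock: 20.1 mM × 3650 mL ÷ 1520 mM = 48.266 mL
malt extract: 0.228 g per 100 mL × 3650 mL ÷ 100 = 8.322 g
sucrose: 17.1 g/L × 3.65 L = 62.415 g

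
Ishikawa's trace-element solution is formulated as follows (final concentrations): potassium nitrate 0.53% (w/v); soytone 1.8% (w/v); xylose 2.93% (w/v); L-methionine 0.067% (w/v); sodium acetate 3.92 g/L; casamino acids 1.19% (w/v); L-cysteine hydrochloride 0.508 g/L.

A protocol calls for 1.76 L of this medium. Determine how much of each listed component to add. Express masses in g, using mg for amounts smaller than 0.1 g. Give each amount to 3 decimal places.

potassium nitrate 9.328 g; soytone 31.680 g; xylose 51.568 g; L-methionine 1.179 g; sodium acetate 6.899 g; casamino acids 20.944 g; L-cysteine hydrochloride 0.894 g

Scale factor relative to 1 L: 1.76.
potassium nitrate: 0.53 g per 100 mL × 1760 mL ÷ 100 = 9.328 g
soytone: 1.8% w/v = 18 g/L → 18 × 1.76 L = 31.680 g
xylose: 2.93% w/v = 29.3 g/L → 29.3 × 1.76 L = 51.568 g
L-methionine: 0.067% w/v = 0.67 g/L → 0.67 × 1.76 L = 1.179 g
sodium acetate: 3.92 g/L × 1.76 L = 6.899 g
casamino acids: 1.19% w/v = 11.9 g/L → 11.9 × 1.76 L = 20.944 g
L-cysteine hydrochloride: 0.508 g/L × 1.76 L = 0.894 g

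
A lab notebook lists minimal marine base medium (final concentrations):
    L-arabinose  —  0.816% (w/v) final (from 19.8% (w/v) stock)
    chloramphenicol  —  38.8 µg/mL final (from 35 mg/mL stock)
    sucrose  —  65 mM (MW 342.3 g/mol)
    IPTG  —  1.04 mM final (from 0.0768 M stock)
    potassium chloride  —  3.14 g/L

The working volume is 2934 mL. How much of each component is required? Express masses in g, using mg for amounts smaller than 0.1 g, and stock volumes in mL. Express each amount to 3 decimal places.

L-arabinose 120.916 mL; chloramphenicol 3.253 mL; sucrose 65.280 g; IPTG 39.731 mL; potassium chloride 9.213 g

Scale factor relative to 1 L: 2.934.
L-arabinose: dilute stock: 0.816% ÷ 19.8% × 2934 mL = 120.916 mL
chloramphenicol: dilute stock: 38.8 µg/mL × 2934 mL ÷ 35000 µg/mL = 3.253 mL
sucrose: 65 mmol/L × 342.3 g/mol × 2.934 L ÷ 1000 = 65.280 g
IPTG: C1V1 = C2V2 → 1.04 mM × 2934 mL ÷ 76.8 mM = 39.731 mL
potassium chloride: 3.14 g/L × 2.934 L = 9.213 g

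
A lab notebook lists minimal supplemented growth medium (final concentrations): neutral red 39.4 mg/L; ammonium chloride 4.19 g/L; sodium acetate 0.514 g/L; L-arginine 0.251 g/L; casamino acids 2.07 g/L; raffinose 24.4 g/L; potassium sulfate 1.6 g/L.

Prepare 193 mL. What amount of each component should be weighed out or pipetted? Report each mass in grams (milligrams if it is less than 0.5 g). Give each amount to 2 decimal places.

Target volume = 193 mL = 0.193 L.
neutral red: 39.4 mg/L × 0.193 L = 7.60 mg
ammonium chloride: 4.19 g/L × 0.193 L = 0.81 g
sodium acetate: 0.514 g/L × 0.193 L = 0.099202 g = 99.20 mg
L-arginine: 0.251 g/L × 0.193 L = 0.048443 g = 48.44 mg
casamino acids: 2.07 g/L × 0.193 L = 0.39951 g = 399.51 mg
raffinose: 24.4 g/L × 0.193 L = 4.71 g
potassium sulfate: 1.6 g/L × 0.193 L = 0.3088 g = 308.80 mg

neutral red 7.60 mg; ammonium chloride 0.81 g; sodium acetate 99.20 mg; L-arginine 48.44 mg; casamino acids 399.51 mg; raffinose 4.71 g; potassium sulfate 308.80 mg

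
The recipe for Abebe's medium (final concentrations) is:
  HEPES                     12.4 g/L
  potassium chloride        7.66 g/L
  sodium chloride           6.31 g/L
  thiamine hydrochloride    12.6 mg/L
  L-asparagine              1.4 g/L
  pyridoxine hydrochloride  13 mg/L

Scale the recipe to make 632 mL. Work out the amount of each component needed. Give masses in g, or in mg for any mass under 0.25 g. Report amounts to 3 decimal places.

Working volume: 632 mL = 0.632 L.
HEPES: 12.4 g/L × 0.632 L = 7.837 g
potassium chloride: 7.66 g/L × 0.632 L = 4.841 g
sodium chloride: 6.31 g/L × 0.632 L = 3.988 g
thiamine hydrochloride: 12.6 mg/L × 0.632 L = 7.963 mg
L-asparagine: 1.4 g/L × 0.632 L = 0.885 g
pyridoxine hydrochloride: 13 mg/L × 0.632 L = 8.216 mg

HEPES 7.837 g; potassium chloride 4.841 g; sodium chloride 3.988 g; thiamine hydrochloride 7.963 mg; L-asparagine 0.885 g; pyridoxine hydrochloride 8.216 mg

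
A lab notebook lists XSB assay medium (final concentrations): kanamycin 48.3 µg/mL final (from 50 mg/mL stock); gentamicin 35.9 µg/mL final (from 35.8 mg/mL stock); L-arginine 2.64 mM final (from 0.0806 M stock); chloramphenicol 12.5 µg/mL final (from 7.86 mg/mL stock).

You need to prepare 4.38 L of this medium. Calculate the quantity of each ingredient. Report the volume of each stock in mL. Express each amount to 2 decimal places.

kanamycin 4.23 mL; gentamicin 4.39 mL; L-arginine 143.46 mL; chloramphenicol 6.97 mL

Working volume: 4.38 L.
kanamycin: C1V1 = C2V2 → 48.3 µg/mL × 4380 mL ÷ 50000 µg/mL = 4.23 mL
gentamicin: V = C2·V2/C1 = 35.9 µg/mL × 4380 mL ÷ 35800 µg/mL = 4.39 mL
L-arginine: dilute stock: 2.64 mM × 4380 mL ÷ 80.6 mM = 143.46 mL
chloramphenicol: V = C2·V2/C1 = 12.5 µg/mL × 4380 mL ÷ 7860 µg/mL = 6.97 mL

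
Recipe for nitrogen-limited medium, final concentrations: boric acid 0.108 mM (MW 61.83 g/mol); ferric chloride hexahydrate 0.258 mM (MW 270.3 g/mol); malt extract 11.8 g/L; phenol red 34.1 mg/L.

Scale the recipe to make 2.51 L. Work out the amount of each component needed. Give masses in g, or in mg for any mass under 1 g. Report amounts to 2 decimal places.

boric acid 16.76 mg; ferric chloride hexahydrate 175.04 mg; malt extract 29.62 g; phenol red 85.59 mg

Working volume: 2.51 L.
boric acid: 0.108 mmol/L × 61.83 mg/mmol × 2.51 L = 16.76 mg
ferric chloride hexahydrate: 0.258 mmol/L × 270.3 mg/mmol × 2.51 L = 175.04 mg
malt extract: 11.8 g/L × 2.51 L = 29.62 g
phenol red: 34.1 mg/L × 2.51 L = 85.59 mg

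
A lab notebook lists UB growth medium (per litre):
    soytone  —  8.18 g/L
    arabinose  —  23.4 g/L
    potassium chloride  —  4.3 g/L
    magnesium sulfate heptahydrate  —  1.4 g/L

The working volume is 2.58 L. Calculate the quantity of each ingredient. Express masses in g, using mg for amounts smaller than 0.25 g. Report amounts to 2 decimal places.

Scale factor relative to 1 L: 2.58.
soytone: 8.18 g/L × 2.58 L = 21.10 g
arabinose: 23.4 g/L × 2.58 L = 60.37 g
potassium chloride: 4.3 g/L × 2.58 L = 11.09 g
magnesium sulfate heptahydrate: 1.4 g/L × 2.58 L = 3.61 g

soytone 21.10 g; arabinose 60.37 g; potassium chloride 11.09 g; magnesium sulfate heptahydrate 3.61 g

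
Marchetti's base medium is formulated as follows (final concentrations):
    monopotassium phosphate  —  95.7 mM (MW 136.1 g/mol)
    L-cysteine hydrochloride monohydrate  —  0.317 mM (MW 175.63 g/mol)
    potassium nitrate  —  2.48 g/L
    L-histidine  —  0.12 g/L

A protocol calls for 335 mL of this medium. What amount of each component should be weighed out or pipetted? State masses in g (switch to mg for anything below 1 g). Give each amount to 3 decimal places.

Working volume: 335 mL = 0.335 L.
monopotassium phosphate: 95.7 mmol/L × 136.1 g/mol × 0.335 L ÷ 1000 = 4.363 g
L-cysteine hydrochloride monohydrate: 0.317 mmol/L × 175.63 mg/mmol × 0.335 L = 18.651 mg
potassium nitrate: 2.48 g/L × 0.335 L = 0.8308 g = 830.800 mg
L-histidine: 0.12 g/L × 0.335 L = 0.0402 g = 40.200 mg

monopotassium phosphate 4.363 g; L-cysteine hydrochloride monohydrate 18.651 mg; potassium nitrate 830.800 mg; L-histidine 40.200 mg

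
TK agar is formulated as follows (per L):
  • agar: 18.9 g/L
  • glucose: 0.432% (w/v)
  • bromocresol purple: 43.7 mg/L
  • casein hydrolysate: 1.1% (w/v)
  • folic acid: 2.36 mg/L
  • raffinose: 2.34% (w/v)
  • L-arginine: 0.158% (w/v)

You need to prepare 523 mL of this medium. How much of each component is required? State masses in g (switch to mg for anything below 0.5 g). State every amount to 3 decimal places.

Working volume: 523 mL = 0.523 L.
agar: 18.9 g/L × 0.523 L = 9.885 g
glucose: 0.432% w/v = 4.32 g/L → 4.32 × 0.523 L = 2.259 g
bromocresol purple: 43.7 mg/L × 0.523 L = 22.855 mg
casein hydrolysate: 1.1 g per 100 mL × 523 mL ÷ 100 = 5.753 g
folic acid: 2.36 mg/L × 0.523 L = 1.234 mg
raffinose: 2.34 g per 100 mL × 523 mL ÷ 100 = 12.238 g
L-arginine: 0.158 g per 100 mL × 523 mL ÷ 100 = 0.826 g

agar 9.885 g; glucose 2.259 g; bromocresol purple 22.855 mg; casein hydrolysate 5.753 g; folic acid 1.234 mg; raffinose 12.238 g; L-arginine 0.826 g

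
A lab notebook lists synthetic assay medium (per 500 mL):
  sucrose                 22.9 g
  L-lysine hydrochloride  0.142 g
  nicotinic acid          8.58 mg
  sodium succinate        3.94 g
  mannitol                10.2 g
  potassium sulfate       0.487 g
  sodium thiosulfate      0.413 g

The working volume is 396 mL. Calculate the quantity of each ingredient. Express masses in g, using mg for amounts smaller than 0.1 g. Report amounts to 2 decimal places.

sucrose 18.14 g; L-lysine hydrochloride 0.11 g; nicotinic acid 6.80 mg; sodium succinate 3.12 g; mannitol 8.08 g; potassium sulfate 0.39 g; sodium thiosulfate 0.33 g

Ratio of target to recipe volume: 396 / 500 = 0.792.
sucrose: 22.9 g × (396 mL / 500 mL) = 18.14 g
L-lysine hydrochloride: 0.142 g × (396 mL / 500 mL) = 0.11 g
nicotinic acid: 8.58 mg × (396 mL / 500 mL) = 6.80 mg
sodium succinate: 3.94 g × (396 mL / 500 mL) = 3.12 g
mannitol: 10.2 g × (396 mL / 500 mL) = 8.08 g
potassium sulfate: 0.487 g × (396 mL / 500 mL) = 0.39 g
sodium thiosulfate: 0.413 g × (396 mL / 500 mL) = 0.33 g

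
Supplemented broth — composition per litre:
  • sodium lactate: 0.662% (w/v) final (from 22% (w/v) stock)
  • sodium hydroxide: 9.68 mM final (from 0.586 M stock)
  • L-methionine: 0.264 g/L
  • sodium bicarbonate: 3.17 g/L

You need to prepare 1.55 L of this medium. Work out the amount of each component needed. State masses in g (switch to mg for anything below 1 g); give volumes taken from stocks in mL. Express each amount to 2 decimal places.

Scale factor relative to 1 L: 1.55.
sodium lactate: dilute stock: 0.662% ÷ 22% × 1550 mL = 46.64 mL
sodium hydroxide: dilute stock: 9.68 mM × 1550 mL ÷ 586 mM = 25.60 mL
L-methionine: 0.264 g/L × 1.55 L = 0.4092 g = 409.20 mg
sodium bicarbonate: 3.17 g/L × 1.55 L = 4.91 g

sodium lactate 46.64 mL; sodium hydroxide 25.60 mL; L-methionine 409.20 mg; sodium bicarbonate 4.91 g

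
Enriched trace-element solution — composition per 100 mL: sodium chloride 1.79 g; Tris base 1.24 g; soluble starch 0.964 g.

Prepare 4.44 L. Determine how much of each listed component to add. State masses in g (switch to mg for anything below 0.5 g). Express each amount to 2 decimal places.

sodium chloride 79.48 g; Tris base 55.06 g; soluble starch 42.80 g

Scale factor = 4440 mL / 100 mL = 44.4.
sodium chloride: 1.79 g × (4440 mL / 100 mL) = 79.48 g
Tris base: 1.24 g × (4440 mL / 100 mL) = 55.06 g
soluble starch: 0.964 g × (4440 mL / 100 mL) = 42.80 g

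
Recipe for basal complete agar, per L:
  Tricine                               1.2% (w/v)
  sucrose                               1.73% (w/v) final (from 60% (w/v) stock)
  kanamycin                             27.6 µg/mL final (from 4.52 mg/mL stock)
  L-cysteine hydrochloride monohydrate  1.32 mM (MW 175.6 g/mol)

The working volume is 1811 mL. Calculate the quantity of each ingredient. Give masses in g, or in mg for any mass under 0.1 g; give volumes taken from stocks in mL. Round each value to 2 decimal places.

Tricine 21.73 g; sucrose 52.22 mL; kanamycin 11.06 mL; L-cysteine hydrochloride monohydrate 0.42 g

Target volume = 1811 mL = 1.811 L.
Tricine: 1.2% w/v = 12 g/L → 12 × 1.811 L = 21.73 g
sucrose: dilute stock: 1.73% ÷ 60% × 1811 mL = 52.22 mL
kanamycin: dilute stock: 27.6 µg/mL × 1811 mL ÷ 4520 µg/mL = 11.06 mL
L-cysteine hydrochloride monohydrate: 1.32 mmol/L × 175.6 g/mol × 1.811 L ÷ 1000 = 0.42 g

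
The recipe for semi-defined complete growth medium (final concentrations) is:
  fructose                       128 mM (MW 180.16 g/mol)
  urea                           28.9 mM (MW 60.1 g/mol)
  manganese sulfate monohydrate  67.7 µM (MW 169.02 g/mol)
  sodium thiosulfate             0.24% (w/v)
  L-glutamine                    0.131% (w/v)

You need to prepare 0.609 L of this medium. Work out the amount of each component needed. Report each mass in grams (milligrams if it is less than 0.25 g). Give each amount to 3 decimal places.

Working volume: 0.609 L.
fructose: 128 mmol/L × 180.16 g/mol × 0.609 L ÷ 1000 = 14.044 g
urea: 28.9 mmol/L × 60.1 g/mol × 0.609 L ÷ 1000 = 1.058 g
manganese sulfate monohydrate: 67.7 µmol/L × 169.02 g/mol × 0.609 L ÷ 1000 = 6.969 mg
sodium thiosulfate: 0.24% w/v = 2.4 g/L → 2.4 × 0.609 L = 1.462 g
L-glutamine: 0.131% w/v = 1.31 g/L → 1.31 × 0.609 L = 0.798 g

fructose 14.044 g; urea 1.058 g; manganese sulfate monohydrate 6.969 mg; sodium thiosulfate 1.462 g; L-glutamine 0.798 g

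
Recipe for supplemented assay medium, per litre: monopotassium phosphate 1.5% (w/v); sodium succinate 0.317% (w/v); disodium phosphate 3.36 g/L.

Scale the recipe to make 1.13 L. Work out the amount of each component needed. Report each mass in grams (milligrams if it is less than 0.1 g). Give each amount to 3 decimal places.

monopotassium phosphate 16.950 g; sodium succinate 3.582 g; disodium phosphate 3.797 g

Working volume: 1.13 L.
monopotassium phosphate: 1.5 g per 100 mL × 1130 mL ÷ 100 = 16.950 g
sodium succinate: 0.317 g per 100 mL × 1130 mL ÷ 100 = 3.582 g
disodium phosphate: 3.36 g/L × 1.13 L = 3.797 g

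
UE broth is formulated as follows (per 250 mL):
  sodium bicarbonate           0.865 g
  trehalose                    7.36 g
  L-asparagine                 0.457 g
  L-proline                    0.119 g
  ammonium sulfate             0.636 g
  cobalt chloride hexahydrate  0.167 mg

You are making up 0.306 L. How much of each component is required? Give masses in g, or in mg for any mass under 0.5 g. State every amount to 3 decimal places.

sodium bicarbonate 1.059 g; trehalose 9.009 g; L-asparagine 0.559 g; L-proline 145.656 mg; ammonium sulfate 0.778 g; cobalt chloride hexahydrate 0.204 mg

Ratio of target to recipe volume: 306 / 250 = 1.224.
sodium bicarbonate: 0.865 g × (306 mL / 250 mL) = 1.059 g
trehalose: 7.36 g × (306 mL / 250 mL) = 9.009 g
L-asparagine: 0.457 g × (306 mL / 250 mL) = 0.559 g
L-proline: 0.119 g × (306 mL / 250 mL) = 0.145656 g = 145.656 mg
ammonium sulfate: 0.636 g × (306 mL / 250 mL) = 0.778 g
cobalt chloride hexahydrate: 0.167 mg × (306 mL / 250 mL) = 0.204 mg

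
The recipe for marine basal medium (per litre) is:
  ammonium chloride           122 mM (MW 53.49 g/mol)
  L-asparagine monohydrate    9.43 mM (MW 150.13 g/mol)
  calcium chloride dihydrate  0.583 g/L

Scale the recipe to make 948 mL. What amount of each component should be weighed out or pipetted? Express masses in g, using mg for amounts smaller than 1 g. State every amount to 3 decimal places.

ammonium chloride 6.186 g; L-asparagine monohydrate 1.342 g; calcium chloride dihydrate 552.684 mg

Target volume = 948 mL = 0.948 L.
ammonium chloride: 122 mmol/L × 53.49 g/mol × 0.948 L ÷ 1000 = 6.186 g
L-asparagine monohydrate: 9.43 mmol/L × 150.13 g/mol × 0.948 L ÷ 1000 = 1.342 g
calcium chloride dihydrate: 0.583 g/L × 0.948 L = 0.552684 g = 552.684 mg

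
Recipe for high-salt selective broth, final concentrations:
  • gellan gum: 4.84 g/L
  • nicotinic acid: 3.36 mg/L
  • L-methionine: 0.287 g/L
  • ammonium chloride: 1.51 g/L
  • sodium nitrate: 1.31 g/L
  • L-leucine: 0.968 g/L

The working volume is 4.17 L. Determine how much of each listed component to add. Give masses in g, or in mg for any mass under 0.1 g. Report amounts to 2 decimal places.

Working volume: 4.17 L.
gellan gum: 4.84 g/L × 4.17 L = 20.18 g
nicotinic acid: 3.36 mg/L × 4.17 L = 14.01 mg
L-methionine: 0.287 g/L × 4.17 L = 1.20 g
ammonium chloride: 1.51 g/L × 4.17 L = 6.30 g
sodium nitrate: 1.31 g/L × 4.17 L = 5.46 g
L-leucine: 0.968 g/L × 4.17 L = 4.04 g

gellan gum 20.18 g; nicotinic acid 14.01 mg; L-methionine 1.20 g; ammonium chloride 6.30 g; sodium nitrate 5.46 g; L-leucine 4.04 g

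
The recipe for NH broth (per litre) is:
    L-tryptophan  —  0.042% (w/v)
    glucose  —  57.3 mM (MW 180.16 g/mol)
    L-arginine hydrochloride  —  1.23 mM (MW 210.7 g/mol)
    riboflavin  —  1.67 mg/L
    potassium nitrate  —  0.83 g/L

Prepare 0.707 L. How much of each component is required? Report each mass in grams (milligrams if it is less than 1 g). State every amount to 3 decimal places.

L-tryptophan 296.940 mg; glucose 7.298 g; L-arginine hydrochloride 183.227 mg; riboflavin 1.181 mg; potassium nitrate 586.810 mg

Working volume: 0.707 L.
L-tryptophan: 0.042% w/v = 0.42 g/L → 0.42 × 0.707 L = 0.29694 g = 296.940 mg
glucose: 57.3 mmol/L × 180.16 g/mol × 0.707 L ÷ 1000 = 7.298 g
L-arginine hydrochloride: 1.23 mmol/L × 210.7 mg/mmol × 0.707 L = 183.227 mg
riboflavin: 1.67 mg/L × 0.707 L = 1.181 mg
potassium nitrate: 0.83 g/L × 0.707 L = 0.58681 g = 586.810 mg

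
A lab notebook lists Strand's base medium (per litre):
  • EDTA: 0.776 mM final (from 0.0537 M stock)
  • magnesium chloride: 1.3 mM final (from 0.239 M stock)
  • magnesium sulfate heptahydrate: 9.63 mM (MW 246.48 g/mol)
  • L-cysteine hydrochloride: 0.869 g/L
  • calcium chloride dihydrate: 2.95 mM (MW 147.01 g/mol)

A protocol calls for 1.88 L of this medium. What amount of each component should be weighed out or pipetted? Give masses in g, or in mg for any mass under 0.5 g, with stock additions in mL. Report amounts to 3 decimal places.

Scale factor relative to 1 L: 1.88.
EDTA: C1V1 = C2V2 → 0.776 mM × 1880 mL ÷ 53.7 mM = 27.167 mL
magnesium chloride: dilute stock: 1.3 mM × 1880 mL ÷ 239 mM = 10.226 mL
magnesium sulfate heptahydrate: 9.63 mmol/L × 246.48 g/mol × 1.88 L ÷ 1000 = 4.462 g
L-cysteine hydrochloride: 0.869 g/L × 1.88 L = 1.634 g
calcium chloride dihydrate: 2.95 mmol/L × 147.01 g/mol × 1.88 L ÷ 1000 = 0.815 g

EDTA 27.167 mL; magnesium chloride 10.226 mL; magnesium sulfate heptahydrate 4.462 g; L-cysteine hydrochloride 1.634 g; calcium chloride dihydrate 0.815 g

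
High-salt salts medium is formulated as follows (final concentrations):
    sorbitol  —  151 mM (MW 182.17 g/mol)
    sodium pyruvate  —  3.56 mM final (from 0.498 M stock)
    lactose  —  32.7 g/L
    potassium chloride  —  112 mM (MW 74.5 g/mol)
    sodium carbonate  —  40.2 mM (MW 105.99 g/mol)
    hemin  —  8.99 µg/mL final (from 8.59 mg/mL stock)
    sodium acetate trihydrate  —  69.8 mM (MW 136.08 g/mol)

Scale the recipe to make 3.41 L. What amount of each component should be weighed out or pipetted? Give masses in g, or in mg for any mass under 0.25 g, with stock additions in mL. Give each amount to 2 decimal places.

Scale factor relative to 1 L: 3.41.
sorbitol: 151 mmol/L × 182.17 g/mol × 3.41 L ÷ 1000 = 93.80 g
sodium pyruvate: C1V1 = C2V2 → 3.56 mM × 3410 mL ÷ 498 mM = 24.38 mL
lactose: 32.7 g/L × 3.41 L = 111.51 g
potassium chloride: 112 mmol/L × 74.5 g/mol × 3.41 L ÷ 1000 = 28.45 g
sodium carbonate: 40.2 mmol/L × 105.99 g/mol × 3.41 L ÷ 1000 = 14.53 g
hemin: C1V1 = C2V2 → 8.99 µg/mL × 3410 mL ÷ 8590 µg/mL = 3.57 mL
sodium acetate trihydrate: 69.8 mmol/L × 136.08 g/mol × 3.41 L ÷ 1000 = 32.39 g

sorbitol 93.80 g; sodium pyruvate 24.38 mL; lactose 111.51 g; potassium chloride 28.45 g; sodium carbonate 14.53 g; hemin 3.57 mL; sodium acetate trihydrate 32.39 g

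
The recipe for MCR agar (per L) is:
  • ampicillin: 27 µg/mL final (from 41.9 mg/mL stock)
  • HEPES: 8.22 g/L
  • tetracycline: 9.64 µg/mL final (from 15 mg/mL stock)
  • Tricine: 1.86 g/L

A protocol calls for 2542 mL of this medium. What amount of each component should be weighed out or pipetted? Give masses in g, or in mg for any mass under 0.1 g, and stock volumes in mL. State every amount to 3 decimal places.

Target volume = 2542 mL = 2.542 L.
ampicillin: C1V1 = C2V2 → 27 µg/mL × 2542 mL ÷ 41900 µg/mL = 1.638 mL
HEPES: 8.22 g/L × 2.542 L = 20.895 g
tetracycline: C1V1 = C2V2 → 9.64 µg/mL × 2542 mL ÷ 15000 µg/mL = 1.634 mL
Tricine: 1.86 g/L × 2.542 L = 4.728 g

ampicillin 1.638 mL; HEPES 20.895 g; tetracycline 1.634 mL; Tricine 4.728 g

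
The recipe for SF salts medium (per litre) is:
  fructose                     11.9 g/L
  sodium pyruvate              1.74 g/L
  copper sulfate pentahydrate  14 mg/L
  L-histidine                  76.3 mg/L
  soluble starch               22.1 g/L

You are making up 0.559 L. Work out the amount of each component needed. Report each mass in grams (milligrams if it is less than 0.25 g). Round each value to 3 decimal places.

Scale factor relative to 1 L: 0.559.
fructose: 11.9 g/L × 0.559 L = 6.652 g
sodium pyruvate: 1.74 g/L × 0.559 L = 0.973 g
copper sulfate pentahydrate: 14 mg/L × 0.559 L = 7.826 mg
L-histidine: 76.3 mg/L × 0.559 L = 42.652 mg
soluble starch: 22.1 g/L × 0.559 L = 12.354 g

fructose 6.652 g; sodium pyruvate 0.973 g; copper sulfate pentahydrate 7.826 mg; L-histidine 42.652 mg; soluble starch 12.354 g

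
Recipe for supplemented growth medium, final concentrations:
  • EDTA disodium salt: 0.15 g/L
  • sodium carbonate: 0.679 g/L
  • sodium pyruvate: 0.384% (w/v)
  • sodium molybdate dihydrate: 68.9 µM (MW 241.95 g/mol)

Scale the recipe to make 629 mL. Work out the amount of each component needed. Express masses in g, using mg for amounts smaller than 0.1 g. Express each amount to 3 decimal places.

Scale factor relative to 1 L: 0.629.
EDTA disodium salt: 0.15 g/L × 0.629 L = 0.09435 g = 94.350 mg
sodium carbonate: 0.679 g/L × 0.629 L = 0.427 g
sodium pyruvate: 0.384 g per 100 mL × 629 mL ÷ 100 = 2.415 g
sodium molybdate dihydrate: 68.9 µmol/L × 241.95 g/mol × 0.629 L ÷ 1000 = 10.486 mg

EDTA disodium salt 94.350 mg; sodium carbonate 0.427 g; sodium pyruvate 2.415 g; sodium molybdate dihydrate 10.486 mg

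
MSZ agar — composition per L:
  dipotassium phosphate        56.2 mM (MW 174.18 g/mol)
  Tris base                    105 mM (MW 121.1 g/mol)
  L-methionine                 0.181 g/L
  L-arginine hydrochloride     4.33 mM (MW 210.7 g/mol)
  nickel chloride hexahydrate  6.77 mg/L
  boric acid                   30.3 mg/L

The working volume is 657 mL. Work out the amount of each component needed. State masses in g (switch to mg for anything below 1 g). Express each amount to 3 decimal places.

Target volume = 657 mL = 0.657 L.
dipotassium phosphate: 56.2 mmol/L × 174.18 g/mol × 0.657 L ÷ 1000 = 6.431 g
Tris base: 105 mmol/L × 121.1 g/mol × 0.657 L ÷ 1000 = 8.354 g
L-methionine: 0.181 g/L × 0.657 L = 0.118917 g = 118.917 mg
L-arginine hydrochloride: 4.33 mmol/L × 210.7 mg/mmol × 0.657 L = 599.401 mg
nickel chloride hexahydrate: 6.77 mg/L × 0.657 L = 4.448 mg
boric acid: 30.3 mg/L × 0.657 L = 19.907 mg

dipotassium phosphate 6.431 g; Tris base 8.354 g; L-methionine 118.917 mg; L-arginine hydrochloride 599.401 mg; nickel chloride hexahydrate 4.448 mg; boric acid 19.907 mg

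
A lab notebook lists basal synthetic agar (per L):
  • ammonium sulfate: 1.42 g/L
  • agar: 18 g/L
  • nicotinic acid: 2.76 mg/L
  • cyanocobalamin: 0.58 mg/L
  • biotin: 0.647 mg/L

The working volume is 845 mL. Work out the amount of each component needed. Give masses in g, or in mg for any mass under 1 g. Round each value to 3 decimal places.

Target volume = 845 mL = 0.845 L.
ammonium sulfate: 1.42 g/L × 0.845 L = 1.200 g
agar: 18 g/L × 0.845 L = 15.210 g
nicotinic acid: 2.76 mg/L × 0.845 L = 2.332 mg
cyanocobalamin: 0.58 mg/L × 0.845 L = 0.490 mg
biotin: 0.647 mg/L × 0.845 L = 0.547 mg

ammonium sulfate 1.200 g; agar 15.210 g; nicotinic acid 2.332 mg; cyanocobalamin 0.490 mg; biotin 0.547 mg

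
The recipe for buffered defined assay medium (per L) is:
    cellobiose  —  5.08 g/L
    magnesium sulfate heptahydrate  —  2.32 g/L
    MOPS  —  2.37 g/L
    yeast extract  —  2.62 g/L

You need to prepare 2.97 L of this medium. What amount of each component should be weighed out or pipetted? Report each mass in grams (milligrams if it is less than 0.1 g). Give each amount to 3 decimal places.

cellobiose 15.088 g; magnesium sulfate heptahydrate 6.890 g; MOPS 7.039 g; yeast extract 7.781 g

Working volume: 2.97 L.
cellobiose: 5.08 g/L × 2.97 L = 15.088 g
magnesium sulfate heptahydrate: 2.32 g/L × 2.97 L = 6.890 g
MOPS: 2.37 g/L × 2.97 L = 7.039 g
yeast extract: 2.62 g/L × 2.97 L = 7.781 g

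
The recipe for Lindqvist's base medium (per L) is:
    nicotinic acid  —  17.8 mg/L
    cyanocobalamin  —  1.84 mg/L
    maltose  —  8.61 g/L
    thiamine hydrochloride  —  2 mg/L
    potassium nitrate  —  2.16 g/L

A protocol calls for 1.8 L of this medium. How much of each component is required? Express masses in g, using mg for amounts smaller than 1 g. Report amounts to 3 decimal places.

nicotinic acid 32.040 mg; cyanocobalamin 3.312 mg; maltose 15.498 g; thiamine hydrochloride 3.600 mg; potassium nitrate 3.888 g

Working volume: 1.8 L.
nicotinic acid: 17.8 mg/L × 1.8 L = 32.040 mg
cyanocobalamin: 1.84 mg/L × 1.8 L = 3.312 mg
maltose: 8.61 g/L × 1.8 L = 15.498 g
thiamine hydrochloride: 2 mg/L × 1.8 L = 3.600 mg
potassium nitrate: 2.16 g/L × 1.8 L = 3.888 g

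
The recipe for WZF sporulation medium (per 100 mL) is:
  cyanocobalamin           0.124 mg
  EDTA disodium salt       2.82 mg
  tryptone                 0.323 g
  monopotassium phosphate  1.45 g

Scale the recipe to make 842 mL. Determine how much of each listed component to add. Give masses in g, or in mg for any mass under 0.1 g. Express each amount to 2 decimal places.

cyanocobalamin 1.04 mg; EDTA disodium salt 23.74 mg; tryptone 2.72 g; monopotassium phosphate 12.21 g

Ratio of target to recipe volume: 842 / 100 = 8.42.
cyanocobalamin: 0.124 mg × (842 mL / 100 mL) = 1.04 mg
EDTA disodium salt: 2.82 mg × (842 mL / 100 mL) = 23.74 mg
tryptone: 0.323 g × (842 mL / 100 mL) = 2.72 g
monopotassium phosphate: 1.45 g × (842 mL / 100 mL) = 12.21 g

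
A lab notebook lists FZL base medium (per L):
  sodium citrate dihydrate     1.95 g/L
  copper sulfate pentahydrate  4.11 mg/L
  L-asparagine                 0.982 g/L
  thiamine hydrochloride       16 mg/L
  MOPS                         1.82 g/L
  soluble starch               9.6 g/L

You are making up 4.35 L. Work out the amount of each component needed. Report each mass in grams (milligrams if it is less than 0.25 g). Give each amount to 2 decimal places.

Working volume: 4.35 L.
sodium citrate dihydrate: 1.95 g/L × 4.35 L = 8.48 g
copper sulfate pentahydrate: 4.11 mg/L × 4.35 L = 17.88 mg
L-asparagine: 0.982 g/L × 4.35 L = 4.27 g
thiamine hydrochloride: 16 mg/L × 4.35 L = 69.60 mg
MOPS: 1.82 g/L × 4.35 L = 7.92 g
soluble starch: 9.6 g/L × 4.35 L = 41.76 g

sodium citrate dihydrate 8.48 g; copper sulfate pentahydrate 17.88 mg; L-asparagine 4.27 g; thiamine hydrochloride 69.60 mg; MOPS 7.92 g; soluble starch 41.76 g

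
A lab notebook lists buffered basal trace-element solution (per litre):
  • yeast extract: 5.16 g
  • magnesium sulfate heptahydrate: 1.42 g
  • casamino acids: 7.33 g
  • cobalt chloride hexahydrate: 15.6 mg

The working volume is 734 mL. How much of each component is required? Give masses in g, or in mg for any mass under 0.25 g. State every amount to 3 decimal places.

yeast extract 3.787 g; magnesium sulfate heptahydrate 1.042 g; casamino acids 5.380 g; cobalt chloride hexahydrate 11.450 mg

Scale factor = 734 mL / 1000 mL = 0.734.
yeast extract: 5.16 g × (734 mL / 1000 mL) = 3.787 g
magnesium sulfate heptahydrate: 1.42 g × (734 mL / 1000 mL) = 1.042 g
casamino acids: 7.33 g × (734 mL / 1000 mL) = 5.380 g
cobalt chloride hexahydrate: 15.6 mg × (734 mL / 1000 mL) = 11.450 mg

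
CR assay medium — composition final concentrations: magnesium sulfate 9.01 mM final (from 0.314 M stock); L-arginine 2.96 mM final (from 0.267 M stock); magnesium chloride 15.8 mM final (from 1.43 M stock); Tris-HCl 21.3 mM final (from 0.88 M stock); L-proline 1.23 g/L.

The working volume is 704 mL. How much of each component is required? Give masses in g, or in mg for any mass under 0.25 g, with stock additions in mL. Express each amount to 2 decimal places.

Working volume: 704 mL = 0.704 L.
magnesium sulfate: V = C2·V2/C1 = 9.01 mM × 704 mL ÷ 314 mM = 20.20 mL
L-arginine: V = C2·V2/C1 = 2.96 mM × 704 mL ÷ 267 mM = 7.80 mL
magnesium chloride: dilute stock: 15.8 mM × 704 mL ÷ 1430 mM = 7.78 mL
Tris-HCl: dilute stock: 21.3 mM × 704 mL ÷ 880 mM = 17.04 mL
L-proline: 1.23 g/L × 0.704 L = 0.87 g

magnesium sulfate 20.20 mL; L-arginine 7.80 mL; magnesium chloride 7.78 mL; Tris-HCl 17.04 mL; L-proline 0.87 g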